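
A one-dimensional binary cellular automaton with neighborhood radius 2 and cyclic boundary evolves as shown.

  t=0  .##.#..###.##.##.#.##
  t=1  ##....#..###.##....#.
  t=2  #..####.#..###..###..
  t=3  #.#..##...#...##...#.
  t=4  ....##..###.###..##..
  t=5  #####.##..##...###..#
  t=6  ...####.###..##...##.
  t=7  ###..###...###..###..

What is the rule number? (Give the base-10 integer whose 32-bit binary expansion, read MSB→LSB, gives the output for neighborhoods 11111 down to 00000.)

1783300191

  [31] ##### => .  t=5,i=1
  [30] ####. => #  t=2,i=5
  [29] ###.# => #  t=0,i=9
  [28] ###.. => .  t=2,i=13
  [27] ##.## => #  t=0,i=0
  [26] ##.#. => .  t=0,i=3
  [25] ##..# => #  t=2,i=14
  [24] ##... => .  t=1,i=2
  [23] #.### => .  t=4,i=12
  [22] #.##. => #  t=0,i=1
  [21] #.#.# => .  t=0,i=17
  [20] #.#.. => .  t=0,i=4
  [19] #..## => #  t=0,i=6
  [18] #..#. => .  t=2,i=20
  [17] #...# => #  t=3,i=8
  [16] #.... => #  t=1,i=3
  [15] .#### => .  t=2,i=4
  [14] .###. => .  t=0,i=8
  [13] .##.# => .  t=0,i=2
  [12] .##.. => .  t=1,i=1
  [11] .#.## => .  t=0,i=18
  [10] .#.#. => .  t=3,i=1
  [9] .#..# => .  t=0,i=5
  [8] .#... => .  t=3,i=11
  [7] ..### => .  t=0,i=7
  [6] ..##. => #  t=3,i=5
  [5] ..#.# => .  t=1,i=19
  [4] ..#.. => #  t=1,i=6
  [3] ...## => #  t=3,i=13
  [2] ...#. => #  t=1,i=5
  [1] ....# => #  t=1,i=4
  [0] ..... => #  t=4,i=0
  bits 01101010010010110000000001011111 = 1783300191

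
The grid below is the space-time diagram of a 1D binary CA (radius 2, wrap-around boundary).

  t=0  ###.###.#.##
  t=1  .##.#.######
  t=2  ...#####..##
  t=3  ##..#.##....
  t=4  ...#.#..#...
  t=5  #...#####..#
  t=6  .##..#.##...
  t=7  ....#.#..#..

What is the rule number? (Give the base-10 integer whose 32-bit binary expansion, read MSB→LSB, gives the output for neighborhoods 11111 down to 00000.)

1974898193

  nb #####: next=.  (t=0,i=0, bit31=0)
  nb ####.: next=#  (t=0,i=1, bit30=1)
  nb ###.#: next=#  (t=0,i=2, bit29=1)
  nb ###..: next=#  (t=2,i=7, bit28=1)
  nb ##.##: next=.  (t=0,i=3, bit27=0)
  nb ##.#.: next=#  (t=0,i=7, bit26=1)
  nb ##..#: next=.  (t=2,i=8, bit25=0)
  nb ##...: next=#  (t=2,i=0, bit24=1)
  nb #.###: next=#  (t=0,i=4, bit23=1)
  nb #.##.: next=.  (t=1,i=1, bit22=0)
  nb #.#.#: next=#  (t=0,i=8, bit21=1)
  nb #.#..: next=#  (t=4,i=5, bit20=1)
  nb #..##: next=.  (t=2,i=9, bit19=0)
  nb #..#.: next=#  (t=3,i=3, bit18=1)
  nb #...#: next=#  (t=2,i=1, bit17=1)
  nb #....: next=.  (t=3,i=9, bit16=0)
  nb .####: next=#  (t=0,i=11, bit15=1)
  nb .###.: next=.  (t=0,i=5, bit14=0)
  nb .##.#: next=.  (t=1,i=2, bit13=0)
  nb .##..: next=.  (t=2,i=11, bit12=0)
  nb .#.##: next=#  (t=0,i=9, bit11=1)
  nb .#.#.: next=#  (t=4,i=4, bit10=1)
  nb .#..#: next=#  (t=4,i=6, bit9=1)
  nb .#...: next=.  (t=4,i=9, bit8=0)
  nb ..###: next=.  (t=2,i=3, bit7=0)
  nb ..##.: next=.  (t=2,i=10, bit6=0)
  nb ..#.#: next=.  (t=3,i=4, bit5=0)
  nb ..#..: next=#  (t=4,i=8, bit4=1)
  nb ...##: next=.  (t=2,i=2, bit3=0)
  nb ...#.: next=.  (t=4,i=2, bit2=0)
  nb ....#: next=.  (t=3,i=10, bit1=0)
  nb .....: next=#  (t=4,i=0, bit0=1)
  bits 01110101101101101000111000010001 = 1974898193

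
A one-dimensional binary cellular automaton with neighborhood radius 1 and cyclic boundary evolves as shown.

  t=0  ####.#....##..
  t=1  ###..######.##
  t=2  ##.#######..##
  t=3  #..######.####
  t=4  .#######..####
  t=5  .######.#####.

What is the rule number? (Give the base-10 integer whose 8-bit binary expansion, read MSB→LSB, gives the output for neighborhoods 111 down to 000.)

159

  ###|#  b7=1 t=0,i=1
  ##.|.  b6=0 t=0,i=3
  #.#|.  b5=0 t=0,i=4
  #..|#  b4=1 t=0,i=6
  .##|#  b3=1 t=0,i=0
  .#.|#  b2=1 t=0,i=5
  ..#|#  b1=1 t=0,i=9
  ...|#  b0=1 t=0,i=7
  bits 10011111 = 159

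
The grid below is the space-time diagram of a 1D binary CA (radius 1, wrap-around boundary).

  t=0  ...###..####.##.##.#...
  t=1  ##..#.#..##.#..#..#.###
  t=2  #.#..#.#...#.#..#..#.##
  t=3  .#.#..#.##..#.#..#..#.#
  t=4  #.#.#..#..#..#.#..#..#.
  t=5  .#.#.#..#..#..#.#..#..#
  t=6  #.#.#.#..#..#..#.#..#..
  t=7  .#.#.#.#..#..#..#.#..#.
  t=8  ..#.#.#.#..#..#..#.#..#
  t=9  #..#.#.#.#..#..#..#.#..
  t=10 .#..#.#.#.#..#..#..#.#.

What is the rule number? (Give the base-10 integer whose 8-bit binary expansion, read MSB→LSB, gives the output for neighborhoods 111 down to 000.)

177

  nb ###: next=#  (t=0,i=4, bit7=1)
  nb ##.: next=.  (t=0,i=5, bit6=0)
  nb #.#: next=#  (t=0,i=12, bit5=1)
  nb #..: next=#  (t=0,i=6, bit4=1)
  nb .##: next=.  (t=0,i=3, bit3=0)
  nb .#.: next=.  (t=0,i=19, bit2=0)
  nb ..#: next=.  (t=0,i=2, bit1=0)
  nb ...: next=#  (t=0,i=0, bit0=1)
  bits 10110001 = 177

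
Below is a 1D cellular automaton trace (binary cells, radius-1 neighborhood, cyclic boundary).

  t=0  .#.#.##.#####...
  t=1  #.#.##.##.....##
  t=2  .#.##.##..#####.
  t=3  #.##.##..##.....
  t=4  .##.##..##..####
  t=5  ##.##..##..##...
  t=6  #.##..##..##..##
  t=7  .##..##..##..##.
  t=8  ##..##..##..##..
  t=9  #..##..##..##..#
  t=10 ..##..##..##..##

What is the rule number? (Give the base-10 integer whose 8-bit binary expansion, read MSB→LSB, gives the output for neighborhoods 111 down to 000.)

  [7] ### => .  t=0,i=9
  [6] ##. => .  t=0,i=6
  [5] #.# => #  t=0,i=2
  [4] #.. => .  t=0,i=13
  [3] .## => #  t=0,i=5
  [2] .#. => .  t=0,i=1
  [1] ..# => #  t=0,i=0
  [0] ... => #  t=0,i=14
  bits 00101011 = 43

43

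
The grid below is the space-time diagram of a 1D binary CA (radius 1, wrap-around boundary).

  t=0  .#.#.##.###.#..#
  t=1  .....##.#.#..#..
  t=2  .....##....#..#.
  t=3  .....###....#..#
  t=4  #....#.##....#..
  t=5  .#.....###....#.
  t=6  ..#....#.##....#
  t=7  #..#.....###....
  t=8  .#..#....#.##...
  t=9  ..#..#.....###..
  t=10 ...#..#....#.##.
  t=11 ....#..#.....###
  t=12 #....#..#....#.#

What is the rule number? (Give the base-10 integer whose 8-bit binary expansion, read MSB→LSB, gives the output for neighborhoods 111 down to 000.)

  ###|.  b7=0 t=0,i=9
  ##.|#  b6=1 t=0,i=6
  #.#|.  b5=0 t=0,i=0
  #..|#  b4=1 t=0,i=13
  .##|#  b3=1 t=0,i=5
  .#.|.  b2=0 t=0,i=1
  ..#|.  b1=0 t=0,i=14
  ...|.  b0=0 t=1,i=0
  bits 01011000 = 88

88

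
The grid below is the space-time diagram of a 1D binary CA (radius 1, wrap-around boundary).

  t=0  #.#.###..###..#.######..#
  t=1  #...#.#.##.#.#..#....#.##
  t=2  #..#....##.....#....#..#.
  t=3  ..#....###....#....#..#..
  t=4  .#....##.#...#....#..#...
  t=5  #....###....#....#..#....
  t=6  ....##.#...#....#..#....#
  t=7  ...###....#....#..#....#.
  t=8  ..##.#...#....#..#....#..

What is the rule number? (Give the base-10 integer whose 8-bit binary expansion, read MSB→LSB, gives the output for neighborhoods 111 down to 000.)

  [7] ### => .  t=0,i=5
  [6] ##. => #  t=0,i=0
  [5] #.# => .  t=0,i=1
  [4] #.. => .  t=0,i=7
  [3] .## => #  t=0,i=4
  [2] .#. => .  t=0,i=2
  [1] ..# => #  t=0,i=8
  [0] ... => .  t=1,i=2
  bits 01001010 = 74

74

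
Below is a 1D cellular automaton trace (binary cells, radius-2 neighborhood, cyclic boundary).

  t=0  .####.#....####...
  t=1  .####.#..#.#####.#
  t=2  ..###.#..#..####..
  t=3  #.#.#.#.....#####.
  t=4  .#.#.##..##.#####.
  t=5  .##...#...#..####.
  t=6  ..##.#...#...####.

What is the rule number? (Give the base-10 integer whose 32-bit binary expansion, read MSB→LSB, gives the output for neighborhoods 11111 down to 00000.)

  #####|#  b31=1 t=1,i=13
  ####.|#  b30=1 t=0,i=3
  ###.#|#  b29=1 t=0,i=4
  ###..|#  b28=1 t=0,i=14
  ##.##|.  b27=0 t=4,i=11
  ##.#.|.  b26=0 t=0,i=5
  ##..#|.  b25=0 t=4,i=7
  ##...|#  b24=1 t=0,i=15
  #.###|.  b23=0 t=1,i=1
  #.##.|.  b22=0 t=4,i=5
  #.#.#|.  b21=0 t=1,i=17
  #.#..|#  b20=1 t=0,i=6
  #..##|.  b19=0 t=2,i=11
  #..#.|.  b18=0 t=1,i=8
  #...#|.  b17=0 t=5,i=4
  #....|.  b16=0 t=0,i=8
  .####|#  b15=1 t=0,i=2
  .###.|.  b14=0 t=2,i=3
  .##.#|#  b13=1 t=4,i=10
  .##..|#  b12=1 t=4,i=6
  .#.##|.  b11=0 t=1,i=0
  .#.#.|#  b10=1 t=3,i=1
  .#..#|.  b9=0 t=1,i=7
  .#...|.  b8=0 t=0,i=7
  ..###|#  b7=1 t=0,i=1
  ..##.|.  b6=0 t=4,i=9
  ..#.#|#  b5=1 t=1,i=9
  ..#..|.  b4=0 t=2,i=9
  ...##|.  b3=0 t=0,i=0
  ...#.|#  b2=1 t=5,i=5
  ....#|#  b1=1 t=0,i=9
  .....|#  b0=1 t=3,i=9
  bits 11110001000100001011010010100111 = 4044403879

4044403879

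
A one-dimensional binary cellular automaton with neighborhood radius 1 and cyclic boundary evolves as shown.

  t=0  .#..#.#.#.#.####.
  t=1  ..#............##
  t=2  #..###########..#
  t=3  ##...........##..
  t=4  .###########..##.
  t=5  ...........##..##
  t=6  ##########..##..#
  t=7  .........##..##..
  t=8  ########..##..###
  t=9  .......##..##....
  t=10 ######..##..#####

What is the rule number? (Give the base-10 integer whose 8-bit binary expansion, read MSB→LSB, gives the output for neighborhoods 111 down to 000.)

  nb ###: next=.  (t=0,i=13, bit7=0)
  nb ##.: next=#  (t=0,i=15, bit6=1)
  nb #.#: next=.  (t=0,i=5, bit5=0)
  nb #..: next=#  (t=0,i=2, bit4=1)
  nb .##: next=.  (t=0,i=12, bit3=0)
  nb .#.: next=.  (t=0,i=1, bit2=0)
  nb ..#: next=.  (t=0,i=0, bit1=0)
  nb ...: next=#  (t=1,i=4, bit0=1)
  bits 01010001 = 81

81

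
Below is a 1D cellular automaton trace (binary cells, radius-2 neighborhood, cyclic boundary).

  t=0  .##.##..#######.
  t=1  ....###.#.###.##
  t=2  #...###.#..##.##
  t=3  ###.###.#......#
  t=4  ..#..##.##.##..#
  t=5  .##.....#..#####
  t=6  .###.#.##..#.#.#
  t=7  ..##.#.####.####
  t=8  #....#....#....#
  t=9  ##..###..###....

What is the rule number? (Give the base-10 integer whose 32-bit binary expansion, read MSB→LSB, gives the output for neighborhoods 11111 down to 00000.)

  ##### -> #   bit 31 = 1  t=0,i=10
  ####. -> .   bit 30 = 0  t=0,i=13
  ###.# -> #   bit 29 = 1  t=1,i=6
  ###.. -> #   bit 28 = 1  t=0,i=14
  ##.## -> .   bit 27 = 0  t=0,i=3
  ##.#. -> .   bit 26 = 0  t=1,i=7
  ##..# -> #   bit 25 = 1  t=0,i=6
  ##... -> #   bit 24 = 1  t=1,i=0
  #.### -> .   bit 23 = 0  t=1,i=10
  #.##. -> #   bit 22 = 1  t=0,i=4
  #.#.# -> #   bit 21 = 1  t=1,i=8
  #.#.. -> #   bit 20 = 1  t=2,i=8
  #..## -> .   bit 19 = 0  t=0,i=0
  #..#. -> #   bit 18 = 1  t=4,i=1
  #...# -> #   bit 17 = 1  t=2,i=2
  #.... -> .   bit 16 = 0  t=1,i=1
  .#### -> .   bit 15 = 0  t=0,i=9
  .###. -> #   bit 14 = 1  t=1,i=5
  .##.# -> .   bit 13 = 0  t=0,i=2
  .##.. -> #   bit 12 = 1  t=0,i=5
  .#.## -> .   bit 11 = 0  t=1,i=9
  .#.#. -> #   bit 10 = 1  t=6,i=12
  .#..# -> .   bit 9 = 0  t=2,i=9
  .#... -> #   bit 8 = 1  t=3,i=9
  ..### -> #   bit 7 = 1  t=0,i=8
  ..##. -> .   bit 6 = 0  t=0,i=1
  ..#.# -> .   bit 5 = 0  t=6,i=11
  ..#.. -> #   bit 4 = 1  t=4,i=2
  ...## -> .   bit 3 = 0  t=1,i=3
  ...#. -> #   bit 2 = 1  t=5,i=7
  ....# -> .   bit 1 = 0  t=1,i=2
  ..... -> #   bit 0 = 1  t=3,i=11
  bits 10110011011101100101010110010101 = 3010876821

3010876821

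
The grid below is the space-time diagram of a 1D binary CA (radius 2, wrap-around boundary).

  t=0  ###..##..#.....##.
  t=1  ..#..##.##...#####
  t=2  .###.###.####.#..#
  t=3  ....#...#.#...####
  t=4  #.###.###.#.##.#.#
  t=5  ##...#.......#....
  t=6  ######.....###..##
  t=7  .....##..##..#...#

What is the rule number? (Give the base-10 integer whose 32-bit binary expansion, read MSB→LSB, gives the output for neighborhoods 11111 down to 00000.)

  #####|.  b31=0 t=1,i=15
  ####.|.  b30=0 t=1,i=16
  ###.#|.  b29=0 t=2,i=3
  ###..|#  b28=1 t=0,i=2
  ##.##|#  b27=1 t=0,i=17
  ##.#.|.  b26=0 t=2,i=13
  ##..#|.  b25=0 t=0,i=3
  ##...|#  b24=1 t=1,i=10
  #.###|.  b23=0 t=0,i=0
  #.##.|.  b22=0 t=1,i=8
  #.#.#|.  b21=0 t=4,i=10
  #.#..|#  b20=1 t=2,i=14
  #..##|.  b19=0 t=0,i=4
  #..#.|#  b18=1 t=0,i=8
  #...#|#  b17=1 t=1,i=11
  #....|.  b16=0 t=0,i=11
  .####|#  b15=1 t=1,i=14
  .###.|.  b14=0 t=0,i=1
  .##.#|#  b13=1 t=0,i=16
  .##..|#  b12=1 t=0,i=6
  .#.##|.  b11=0 t=2,i=0
  .#.#.|.  b10=0 t=3,i=9
  .#..#|#  b9=1 t=1,i=3
  .#...|.  b8=0 t=0,i=10
  ..###|.  b7=0 t=1,i=13
  ..##.|#  b6=1 t=0,i=5
  ..#.#|#  b5=1 t=2,i=17
  ..#..|#  b4=1 t=0,i=9
  ...##|#  b3=1 t=0,i=14
  ...#.|#  b2=1 t=3,i=3
  ....#|#  b1=1 t=0,i=13
  .....|.  b0=0 t=0,i=12
  bits 00011001000101101011001001111110 = 420917886

420917886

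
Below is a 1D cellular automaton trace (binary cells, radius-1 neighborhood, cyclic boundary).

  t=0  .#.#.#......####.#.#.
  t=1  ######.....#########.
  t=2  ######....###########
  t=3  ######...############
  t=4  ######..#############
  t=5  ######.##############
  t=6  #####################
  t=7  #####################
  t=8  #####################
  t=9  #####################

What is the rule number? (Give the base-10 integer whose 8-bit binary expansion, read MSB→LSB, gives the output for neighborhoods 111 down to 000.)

  [7] ### => #  t=0,i=13
  [6] ##. => #  t=0,i=15
  [5] #.# => #  t=0,i=2
  [4] #.. => .  t=0,i=6
  [3] .## => #  t=0,i=12
  [2] .#. => #  t=0,i=1
  [1] ..# => #  t=0,i=0
  [0] ... => .  t=0,i=7
  bits 11101110 = 238

238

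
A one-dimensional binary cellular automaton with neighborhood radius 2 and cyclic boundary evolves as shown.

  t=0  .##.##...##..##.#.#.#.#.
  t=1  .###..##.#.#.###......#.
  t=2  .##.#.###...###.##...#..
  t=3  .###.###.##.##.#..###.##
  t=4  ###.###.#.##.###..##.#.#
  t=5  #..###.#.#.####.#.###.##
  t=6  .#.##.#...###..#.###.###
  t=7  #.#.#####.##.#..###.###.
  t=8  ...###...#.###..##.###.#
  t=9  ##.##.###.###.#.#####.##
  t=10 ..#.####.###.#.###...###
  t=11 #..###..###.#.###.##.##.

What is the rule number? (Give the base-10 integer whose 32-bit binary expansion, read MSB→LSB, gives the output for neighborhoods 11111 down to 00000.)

261351876

  ##### -> .   bit 31 = 0  t=7,i=6
  ####. -> .   bit 30 = 0  t=4,i=1
  ###.# -> .   bit 29 = 0  t=2,i=14
  ###.. -> .   bit 28 = 0  t=1,i=3
  ##.## -> #   bit 27 = 1  t=0,i=3
  ##.#. -> #   bit 26 = 1  t=0,i=15
  ##..# -> #   bit 25 = 1  t=0,i=11
  ##... -> #   bit 24 = 1  t=0,i=6
  #.### -> #   bit 23 = 1  t=1,i=13
  #.##. -> .   bit 22 = 0  t=0,i=4
  #.#.# -> .   bit 21 = 0  t=0,i=16
  #.#.. -> #   bit 20 = 1  t=0,i=22
  #..## -> .   bit 19 = 0  t=0,i=0
  #..#. -> .   bit 18 = 0  t=6,i=14
  #...# -> #   bit 17 = 1  t=0,i=7
  #.... -> #   bit 16 = 1  t=1,i=17
  .#### -> #   bit 15 = 1  t=4,i=0
  .###. -> #   bit 14 = 1  t=1,i=2
  .##.# -> #   bit 13 = 1  t=0,i=2
  .##.. -> .   bit 12 = 0  t=0,i=5
  .#.## -> #   bit 11 = 1  t=1,i=12
  .#.#. -> .   bit 10 = 0  t=0,i=17
  .#..# -> .   bit 9 = 0  t=0,i=23
  .#... -> #   bit 8 = 1  t=2,i=22
  ..### -> #   bit 7 = 1  t=1,i=1
  ..##. -> #   bit 6 = 1  t=0,i=1
  ..#.# -> .   bit 5 = 0  t=6,i=15
  ..#.. -> .   bit 4 = 0  t=1,i=22
  ...## -> .   bit 3 = 0  t=0,i=8
  ...#. -> #   bit 2 = 1  t=1,i=21
  ....# -> .   bit 1 = 0  t=1,i=20
  ..... -> .   bit 0 = 0  t=1,i=18
  bits 00001111100100111110100111000100 = 261351876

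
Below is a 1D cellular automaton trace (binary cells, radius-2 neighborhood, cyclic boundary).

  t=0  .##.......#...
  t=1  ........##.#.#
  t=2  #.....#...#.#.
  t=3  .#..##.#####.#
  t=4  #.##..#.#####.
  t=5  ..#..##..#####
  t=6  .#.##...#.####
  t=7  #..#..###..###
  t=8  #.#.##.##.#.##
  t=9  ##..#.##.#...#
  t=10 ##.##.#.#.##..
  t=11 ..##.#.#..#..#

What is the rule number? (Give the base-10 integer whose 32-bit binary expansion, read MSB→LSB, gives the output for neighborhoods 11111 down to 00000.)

  #####|#  b31=1 t=3,i=9
  ####.|#  b30=1 t=3,i=10
  ###.#|#  b29=1 t=3,i=11
  ###..|#  b28=1 t=5,i=13
  ##.##|#  b27=1 t=3,i=6
  ##.#.|#  b26=1 t=1,i=10
  ##..#|.  b25=0 t=4,i=4
  ##...|.  b24=0 t=0,i=3
  #.###|.  b23=0 t=3,i=7
  #.##.|#  b22=1 t=4,i=2
  #.#.#|.  b21=0 t=1,i=11
  #.#..|.  b20=0 t=1,i=13
  #..##|#  b19=1 t=3,i=3
  #..#.|#  b18=1 t=4,i=5
  #...#|#  b17=1 t=2,i=8
  #....|.  b16=0 t=0,i=4
  .####|#  b15=1 t=3,i=8
  .###.|#  b14=1 t=7,i=7
  .##.#|.  b13=0 t=1,i=9
  .##..|.  b12=0 t=0,i=2
  .#.##|.  b11=0 t=4,i=1
  .#.#.|#  b10=1 t=1,i=12
  .#..#|#  b9=1 t=3,i=2
  .#...|#  b8=1 t=0,i=11
  ..###|.  b7=0 t=5,i=9
  ..##.|.  b6=0 t=0,i=1
  ..#.#|#  b5=1 t=2,i=10
  ..#..|.  b4=0 t=0,i=10
  ...##|.  b3=0 t=0,i=0
  ...#.|#  b2=1 t=0,i=9
  ....#|#  b1=1 t=0,i=8
  .....|.  b0=0 t=0,i=5
  bits 11111100010011101100011100100110 = 4233021222

4233021222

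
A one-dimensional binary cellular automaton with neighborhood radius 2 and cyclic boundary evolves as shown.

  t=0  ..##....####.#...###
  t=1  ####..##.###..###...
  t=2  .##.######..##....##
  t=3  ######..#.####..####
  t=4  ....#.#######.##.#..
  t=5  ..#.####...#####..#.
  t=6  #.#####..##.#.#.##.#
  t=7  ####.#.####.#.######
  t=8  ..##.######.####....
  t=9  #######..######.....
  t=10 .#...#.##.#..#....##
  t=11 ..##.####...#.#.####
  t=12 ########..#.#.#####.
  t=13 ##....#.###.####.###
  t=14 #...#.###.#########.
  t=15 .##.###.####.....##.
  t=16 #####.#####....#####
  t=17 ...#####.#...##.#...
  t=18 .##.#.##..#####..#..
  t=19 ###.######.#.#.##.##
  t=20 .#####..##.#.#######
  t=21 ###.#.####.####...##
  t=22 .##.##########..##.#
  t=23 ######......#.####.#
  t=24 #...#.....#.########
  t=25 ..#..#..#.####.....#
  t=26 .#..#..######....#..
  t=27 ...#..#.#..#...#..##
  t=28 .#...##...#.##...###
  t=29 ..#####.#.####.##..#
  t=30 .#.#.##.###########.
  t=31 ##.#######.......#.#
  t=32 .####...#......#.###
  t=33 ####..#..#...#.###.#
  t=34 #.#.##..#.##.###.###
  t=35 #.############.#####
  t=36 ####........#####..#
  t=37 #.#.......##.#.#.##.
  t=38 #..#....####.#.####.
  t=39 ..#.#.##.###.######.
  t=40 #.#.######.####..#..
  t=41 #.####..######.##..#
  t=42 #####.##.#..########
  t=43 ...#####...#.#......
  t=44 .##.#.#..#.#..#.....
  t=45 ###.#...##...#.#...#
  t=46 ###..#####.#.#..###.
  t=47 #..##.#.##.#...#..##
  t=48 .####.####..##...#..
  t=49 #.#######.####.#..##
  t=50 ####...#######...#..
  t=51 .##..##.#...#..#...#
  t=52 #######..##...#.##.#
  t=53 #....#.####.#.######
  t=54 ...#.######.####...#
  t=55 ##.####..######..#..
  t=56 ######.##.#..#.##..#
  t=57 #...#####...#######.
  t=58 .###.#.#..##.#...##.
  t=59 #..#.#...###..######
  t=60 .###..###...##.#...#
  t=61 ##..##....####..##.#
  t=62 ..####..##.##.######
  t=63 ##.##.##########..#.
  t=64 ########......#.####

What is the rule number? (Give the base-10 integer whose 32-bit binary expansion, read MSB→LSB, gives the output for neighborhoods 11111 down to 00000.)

1794029930

  ##### -> .   bit 31 = 0  t=2,i=6
  ####. -> #   bit 30 = 1  t=0,i=10
  ###.# -> #   bit 29 = 1  t=0,i=11
  ###.. -> .   bit 28 = 0  t=0,i=19
  ##.## -> #   bit 27 = 1  t=1,i=8
  ##.#. -> .   bit 26 = 0  t=0,i=12
  ##..# -> #   bit 25 = 1  t=0,i=0
  ##... -> .   bit 24 = 0  t=0,i=4
  #.### -> #   bit 23 = 1  t=1,i=9
  #.##. -> #   bit 22 = 1  t=2,i=1
  #.#.# -> #   bit 21 = 1  t=6,i=12
  #.#.. -> .   bit 20 = 0  t=0,i=13
  #..## -> #   bit 19 = 1  t=0,i=1
  #..#. -> #   bit 18 = 1  t=3,i=7
  #...# -> #   bit 17 = 1  t=0,i=15
  #.... -> .   bit 16 = 0  t=0,i=5
  .#### -> #   bit 15 = 1  t=0,i=9
  .###. -> .   bit 14 = 0  t=0,i=18
  .##.# -> #   bit 13 = 1  t=1,i=7
  .##.. -> #   bit 12 = 1  t=0,i=3
  .#.## -> #   bit 11 = 1  t=3,i=9
  .#.#. -> .   bit 10 = 0  t=6,i=13
  .#..# -> .   bit 9 = 0  t=10,i=11
  .#... -> #   bit 8 = 1  t=0,i=14
  ..### -> .   bit 7 = 0  t=0,i=8
  ..##. -> #   bit 6 = 1  t=0,i=2
  ..#.# -> #   bit 5 = 1  t=3,i=8
  ..#.. -> .   bit 4 = 0  t=5,i=18
  ...## -> #   bit 3 = 1  t=0,i=7
  ...#. -> .   bit 2 = 0  t=4,i=3
  ....# -> #   bit 1 = 1  t=0,i=6
  ..... -> .   bit 0 = 0  t=4,i=0
  bits 01101010111011101011100101101010 = 1794029930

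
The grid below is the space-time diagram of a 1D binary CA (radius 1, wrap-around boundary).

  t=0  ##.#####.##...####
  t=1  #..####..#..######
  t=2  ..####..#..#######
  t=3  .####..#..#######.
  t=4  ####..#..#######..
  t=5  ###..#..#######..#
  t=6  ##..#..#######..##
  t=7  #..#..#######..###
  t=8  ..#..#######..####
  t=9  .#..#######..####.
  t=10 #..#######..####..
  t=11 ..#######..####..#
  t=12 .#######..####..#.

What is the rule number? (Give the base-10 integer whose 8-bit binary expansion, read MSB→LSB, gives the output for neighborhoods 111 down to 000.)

  [7] ### => #  t=0,i=0
  [6] ##. => .  t=0,i=1
  [5] #.# => .  t=0,i=2
  [4] #.. => .  t=0,i=11
  [3] .## => #  t=0,i=3
  [2] .#. => .  t=1,i=9
  [1] ..# => #  t=0,i=13
  [0] ... => #  t=0,i=12
  bits 10001011 = 139

139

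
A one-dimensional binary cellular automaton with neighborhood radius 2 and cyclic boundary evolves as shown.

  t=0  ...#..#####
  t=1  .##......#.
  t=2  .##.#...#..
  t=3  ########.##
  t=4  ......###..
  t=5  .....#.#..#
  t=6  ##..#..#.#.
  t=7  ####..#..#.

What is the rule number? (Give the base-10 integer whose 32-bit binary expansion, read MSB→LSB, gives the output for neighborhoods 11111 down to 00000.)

1853321548

  ##### -> .   bit 31 = 0  t=0,i=8
  ####. -> #   bit 30 = 1  t=0,i=9
  ###.# -> #   bit 29 = 1  t=3,i=7
  ###.. -> .   bit 28 = 0  t=0,i=10
  ##.## -> #   bit 27 = 1  t=3,i=8
  ##.#. -> #   bit 26 = 1  t=2,i=3
  ##..# -> #   bit 25 = 1  t=6,i=2
  ##... -> .   bit 24 = 0  t=0,i=0
  #.### -> .   bit 23 = 0  t=3,i=9
  #.##. -> #   bit 22 = 1  t=6,i=0
  #.#.# -> #   bit 21 = 1  t=6,i=9
  #.#.. -> #   bit 20 = 1  t=2,i=4
  #..## -> .   bit 19 = 0  t=0,i=5
  #..#. -> #   bit 18 = 1  t=5,i=9
  #...# -> #   bit 17 = 1  t=0,i=1
  #.... -> #   bit 16 = 1  t=1,i=4
  .#### -> .   bit 15 = 0  t=0,i=7
  .###. -> #   bit 14 = 1  t=4,i=7
  .##.# -> #   bit 13 = 1  t=2,i=2
  .##.. -> #   bit 12 = 1  t=1,i=2
  .#.## -> .   bit 11 = 0  t=6,i=10
  .#.#. -> .   bit 10 = 0  t=5,i=6
  .#..# -> .   bit 9 = 0  t=0,i=4
  .#... -> #   bit 8 = 1  t=2,i=5
  ..### -> .   bit 7 = 0  t=0,i=6
  ..##. -> #   bit 6 = 1  t=1,i=1
  ..#.# -> .   bit 5 = 0  t=5,i=5
  ..#.. -> .   bit 4 = 0  t=0,i=3
  ...## -> #   bit 3 = 1  t=2,i=0
  ...#. -> #   bit 2 = 1  t=0,i=2
  ....# -> .   bit 1 = 0  t=1,i=7
  ..... -> .   bit 0 = 0  t=1,i=5
  bits 01101110011101110111000101001100 = 1853321548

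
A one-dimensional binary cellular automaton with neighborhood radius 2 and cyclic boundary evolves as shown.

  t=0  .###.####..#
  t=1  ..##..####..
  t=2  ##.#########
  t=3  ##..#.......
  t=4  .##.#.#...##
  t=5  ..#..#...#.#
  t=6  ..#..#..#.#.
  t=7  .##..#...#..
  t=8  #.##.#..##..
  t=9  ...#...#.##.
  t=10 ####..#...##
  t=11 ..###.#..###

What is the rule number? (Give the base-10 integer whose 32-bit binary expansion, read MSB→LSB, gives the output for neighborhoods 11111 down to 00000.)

1930032286

  nb #####: next=.  (t=2,i=5, bit31=0)
  nb ####.: next=#  (t=0,i=7, bit30=1)
  nb ###.#: next=#  (t=0,i=3, bit29=1)
  nb ###..: next=#  (t=0,i=8, bit28=1)
  nb ##.##: next=.  (t=0,i=4, bit27=0)
  nb ##.#.: next=.  (t=4,i=3, bit26=0)
  nb ##..#: next=#  (t=0,i=9, bit25=1)
  nb ##...: next=#  (t=1,i=10, bit24=1)
  nb #.###: next=.  (t=0,i=1, bit23=0)
  nb #.##.: next=.  (t=4,i=1, bit22=0)
  nb #.#.#: next=.  (t=4,i=4, bit21=0)
  nb #.#..: next=.  (t=4,i=6, bit20=0)
  nb #..##: next=#  (t=1,i=5, bit19=1)
  nb #..#.: next=.  (t=0,i=10, bit18=0)
  nb #...#: next=.  (t=4,i=8, bit17=0)
  nb #....: next=#  (t=1,i=11, bit16=1)
  nb .####: next=#  (t=0,i=6, bit15=1)
  nb .###.: next=#  (t=0,i=2, bit14=1)
  nb .##.#: next=#  (t=4,i=2, bit13=1)
  nb .##..: next=#  (t=1,i=3, bit12=1)
  nb .#.##: next=.  (t=0,i=0, bit11=0)
  nb .#.#.: next=#  (t=4,i=5, bit10=1)
  nb .#..#: next=.  (t=5,i=0, bit9=0)
  nb .#...: next=.  (t=3,i=5, bit8=0)
  nb ..###: next=#  (t=1,i=6, bit7=1)
  nb ..##.: next=.  (t=1,i=2, bit6=0)
  nb ..#.#: next=.  (t=0,i=11, bit5=0)
  nb ..#..: next=#  (t=3,i=4, bit4=1)
  nb ...##: next=#  (t=1,i=1, bit3=1)
  nb ...#.: next=#  (t=5,i=8, bit2=1)
  nb ....#: next=#  (t=1,i=0, bit1=1)
  nb .....: next=.  (t=3,i=7, bit0=0)
  bits 01110011000010011111010010011110 = 1930032286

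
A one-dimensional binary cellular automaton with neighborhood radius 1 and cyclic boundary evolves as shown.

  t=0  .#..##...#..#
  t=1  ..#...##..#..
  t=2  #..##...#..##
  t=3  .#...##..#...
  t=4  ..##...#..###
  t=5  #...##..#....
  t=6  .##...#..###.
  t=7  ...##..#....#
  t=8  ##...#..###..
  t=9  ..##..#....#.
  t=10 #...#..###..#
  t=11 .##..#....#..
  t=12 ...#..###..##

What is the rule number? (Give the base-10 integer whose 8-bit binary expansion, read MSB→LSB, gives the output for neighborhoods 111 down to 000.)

17

  nb ###: next=.  (t=2,i=12, bit7=0)
  nb ##.: next=.  (t=0,i=5, bit6=0)
  nb #.#: next=.  (t=0,i=0, bit5=0)
  nb #..: next=#  (t=0,i=2, bit4=1)
  nb .##: next=.  (t=0,i=4, bit3=0)
  nb .#.: next=.  (t=0,i=1, bit2=0)
  nb ..#: next=.  (t=0,i=3, bit1=0)
  nb ...: next=#  (t=0,i=7, bit0=1)
  bits 00010001 = 17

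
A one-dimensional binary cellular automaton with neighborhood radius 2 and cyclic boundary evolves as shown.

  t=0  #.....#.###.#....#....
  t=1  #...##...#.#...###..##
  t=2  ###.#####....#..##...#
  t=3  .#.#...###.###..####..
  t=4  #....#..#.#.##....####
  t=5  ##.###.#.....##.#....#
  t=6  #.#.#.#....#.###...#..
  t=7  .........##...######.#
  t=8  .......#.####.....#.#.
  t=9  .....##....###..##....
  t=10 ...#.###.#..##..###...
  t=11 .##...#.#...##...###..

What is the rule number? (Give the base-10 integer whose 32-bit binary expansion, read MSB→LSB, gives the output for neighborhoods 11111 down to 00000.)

  ##### -> .   bit 31 = 0  t=2,i=6
  ####. -> #   bit 30 = 1  t=2,i=1
  ###.# -> .   bit 29 = 0  t=0,i=10
  ###.. -> #   bit 28 = 1  t=1,i=0
  ##.## -> #   bit 27 = 1  t=2,i=3
  ##.#. -> #   bit 26 = 1  t=0,i=11
  ##..# -> .   bit 25 = 0  t=1,i=18
  ##... -> #   bit 24 = 1  t=1,i=1
  #.### -> .   bit 23 = 0  t=0,i=8
  #.##. -> .   bit 22 = 0  t=4,i=12
  #.#.# -> .   bit 21 = 0  t=4,i=10
  #.#.. -> .   bit 20 = 0  t=0,i=12
  #..## -> .   bit 19 = 0  t=1,i=19
  #..#. -> #   bit 18 = 1  t=4,i=7
  #...# -> #   bit 17 = 1  t=1,i=2
  #.... -> .   bit 16 = 0  t=0,i=2
  .#### -> .   bit 15 = 0  t=2,i=0
  .###. -> #   bit 14 = 1  t=0,i=9
  .##.# -> #   bit 13 = 1  t=5,i=14
  .##.. -> #   bit 12 = 1  t=1,i=5
  .#.## -> .   bit 11 = 0  t=0,i=7
  .#.#. -> .   bit 10 = 0  t=1,i=10
  .#..# -> .   bit 9 = 0  t=2,i=14
  .#... -> .   bit 8 = 0  t=0,i=1
  ..### -> .   bit 7 = 0  t=1,i=15
  ..##. -> #   bit 6 = 1  t=1,i=4
  ..#.# -> .   bit 5 = 0  t=0,i=6
  ..#.. -> #   bit 4 = 1  t=0,i=0
  ...## -> .   bit 3 = 0  t=1,i=3
  ...#. -> #   bit 2 = 1  t=0,i=5
  ....# -> #   bit 1 = 1  t=0,i=4
  ..... -> .   bit 0 = 0  t=0,i=3
  bits 01011101000001100111000001010110 = 1560703062

1560703062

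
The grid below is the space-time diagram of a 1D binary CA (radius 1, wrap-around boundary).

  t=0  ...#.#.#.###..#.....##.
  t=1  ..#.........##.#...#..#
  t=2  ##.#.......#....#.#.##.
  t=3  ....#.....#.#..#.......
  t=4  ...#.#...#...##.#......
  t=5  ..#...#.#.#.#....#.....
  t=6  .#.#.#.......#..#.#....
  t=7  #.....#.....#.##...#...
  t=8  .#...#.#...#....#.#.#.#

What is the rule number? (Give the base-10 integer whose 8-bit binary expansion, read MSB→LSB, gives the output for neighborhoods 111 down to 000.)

18

  ###|.  b7=0 t=0,i=10
  ##.|.  b6=0 t=0,i=11
  #.#|.  b5=0 t=0,i=4
  #..|#  b4=1 t=0,i=12
  .##|.  b3=0 t=0,i=9
  .#.|.  b2=0 t=0,i=3
  ..#|#  b1=1 t=0,i=2
  ...|.  b0=0 t=0,i=0
  bits 00010010 = 18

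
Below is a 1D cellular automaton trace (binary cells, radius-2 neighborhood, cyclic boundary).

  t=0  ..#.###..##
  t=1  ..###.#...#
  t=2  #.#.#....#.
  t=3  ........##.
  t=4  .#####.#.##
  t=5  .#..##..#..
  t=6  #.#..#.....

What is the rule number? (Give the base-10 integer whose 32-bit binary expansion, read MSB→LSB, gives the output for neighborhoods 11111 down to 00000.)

  [31] ##### => .  t=4,i=3
  [30] ####. => #  t=4,i=4
  [29] ###.# => #  t=1,i=4
  [28] ###.. => #  t=0,i=6
  [27] ##.## => .  t=4,i=0
  [26] ##.#. => .  t=1,i=5
  [25] ##..# => .  t=0,i=0
  [24] ##... => #  t=3,i=10
  [23] #.### => #  t=0,i=4
  [22] #.##. => .  t=4,i=9
  [21] #.#.# => .  t=2,i=0
  [20] #.#.. => .  t=1,i=6
  [19] #..## => .  t=0,i=8
  [18] #..#. => .  t=0,i=1
  [17] #...# => .  t=1,i=8
  [16] #.... => .  t=2,i=6
  [15] .#### => .  t=4,i=2
  [14] .###. => .  t=0,i=5
  [13] .##.# => .  t=4,i=10
  [12] .##.. => #  t=0,i=10
  [11] .#.## => #  t=0,i=3
  [10] .#.#. => .  t=2,i=1
  [9] .#..# => #  t=1,i=0
  [8] .#... => .  t=1,i=7
  [7] ..### => #  t=1,i=2
  [6] ..##. => .  t=0,i=9
  [5] ..#.# => #  t=0,i=2
  [4] ..#.. => .  t=1,i=10
  [3] ...## => #  t=3,i=7
  [2] ...#. => #  t=1,i=9
  [1] ....# => .  t=2,i=7
  [0] ..... => #  t=3,i=1
  bits 01110001100000000001101010101101 = 1904220845

1904220845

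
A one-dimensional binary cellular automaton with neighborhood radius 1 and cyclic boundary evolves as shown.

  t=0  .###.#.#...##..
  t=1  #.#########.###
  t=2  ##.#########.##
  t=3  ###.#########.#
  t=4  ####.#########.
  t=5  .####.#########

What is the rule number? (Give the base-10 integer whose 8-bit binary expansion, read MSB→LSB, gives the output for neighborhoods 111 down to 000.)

247

  ### -> #   bit 7 = 1  t=0,i=2
  ##. -> #   bit 6 = 1  t=0,i=3
  #.# -> #   bit 5 = 1  t=0,i=4
  #.. -> #   bit 4 = 1  t=0,i=8
  .## -> .   bit 3 = 0  t=0,i=1
  .#. -> #   bit 2 = 1  t=0,i=5
  ..# -> #   bit 1 = 1  t=0,i=0
  ... -> #   bit 0 = 1  t=0,i=9
  bits 11110111 = 247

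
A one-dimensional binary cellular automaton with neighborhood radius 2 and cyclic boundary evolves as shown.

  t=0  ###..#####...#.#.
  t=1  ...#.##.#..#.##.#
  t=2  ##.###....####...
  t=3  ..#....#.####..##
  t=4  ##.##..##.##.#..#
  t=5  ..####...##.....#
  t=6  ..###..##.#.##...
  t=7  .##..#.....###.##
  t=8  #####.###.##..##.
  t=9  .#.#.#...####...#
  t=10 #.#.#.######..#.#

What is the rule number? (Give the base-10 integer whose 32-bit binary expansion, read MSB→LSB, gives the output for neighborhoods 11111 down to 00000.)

1246207401

  nb #####: next=.  (t=0,i=7, bit31=0)
  nb ####.: next=#  (t=0,i=8, bit30=1)
  nb ###.#: next=.  (t=4,i=1, bit29=0)
  nb ###..: next=.  (t=0,i=2, bit28=0)
  nb ##.##: next=#  (t=2,i=2, bit27=1)
  nb ##.#.: next=.  (t=1,i=7, bit26=0)
  nb ##..#: next=#  (t=0,i=3, bit25=1)
  nb ##...: next=.  (t=0,i=10, bit24=0)
  nb #.###: next=.  (t=0,i=0, bit23=0)
  nb #.##.: next=#  (t=1,i=5, bit22=1)
  nb #.#.#: next=.  (t=0,i=15, bit21=0)
  nb #.#..: next=.  (t=1,i=8, bit20=0)
  nb #..##: next=.  (t=0,i=4, bit19=0)
  nb #..#.: next=#  (t=1,i=10, bit18=1)
  nb #...#: next=#  (t=0,i=11, bit17=1)
  nb #....: next=#  (t=2,i=7, bit16=1)
  nb .####: next=#  (t=0,i=6, bit15=1)
  nb .###.: next=.  (t=0,i=1, bit14=0)
  nb .##.#: next=.  (t=1,i=6, bit13=0)
  nb .##..: next=#  (t=3,i=16, bit12=1)
  nb .#.##: next=#  (t=0,i=16, bit11=1)
  nb .#.#.: next=#  (t=0,i=14, bit10=1)
  nb .#..#: next=.  (t=1,i=9, bit9=0)
  nb .#...: next=#  (t=1,i=0, bit8=1)
  nb ..###: next=#  (t=0,i=5, bit7=1)
  nb ..##.: next=.  (t=2,i=0, bit6=0)
  nb ..#.#: next=#  (t=0,i=13, bit5=1)
  nb ..#..: next=.  (t=3,i=2, bit4=0)
  nb ...##: next=#  (t=2,i=9, bit3=1)
  nb ...#.: next=.  (t=0,i=12, bit2=0)
  nb ....#: next=.  (t=2,i=8, bit1=0)
  nb .....: next=#  (t=5,i=13, bit0=1)
  bits 01001010010001111001110110101001 = 1246207401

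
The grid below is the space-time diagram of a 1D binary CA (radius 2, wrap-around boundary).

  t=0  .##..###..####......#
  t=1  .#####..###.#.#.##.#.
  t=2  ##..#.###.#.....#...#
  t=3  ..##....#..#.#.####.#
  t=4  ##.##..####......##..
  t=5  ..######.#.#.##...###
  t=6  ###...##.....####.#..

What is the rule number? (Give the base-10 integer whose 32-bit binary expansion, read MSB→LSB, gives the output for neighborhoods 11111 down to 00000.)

1800278933

  ##### -> .   bit 31 = 0  t=1,i=3
  ####. -> #   bit 30 = 1  t=0,i=12
  ###.# -> #   bit 29 = 1  t=1,i=10
  ###.. -> .   bit 28 = 0  t=0,i=7
  ##.## -> #   bit 27 = 1  t=4,i=2
  ##.#. -> .   bit 26 = 0  t=1,i=11
  ##..# -> #   bit 25 = 1  t=0,i=3
  ##... -> #   bit 24 = 1  t=0,i=14
  #.### -> .   bit 23 = 0  t=2,i=6
  #.##. -> #   bit 22 = 1  t=0,i=1
  #.#.# -> .   bit 21 = 0  t=1,i=12
  #.#.. -> .   bit 20 = 0  t=1,i=19
  #..## -> #   bit 19 = 1  t=0,i=4
  #..#. -> #   bit 18 = 1  t=2,i=3
  #...# -> #   bit 17 = 1  t=2,i=18
  #.... -> .   bit 16 = 0  t=0,i=15
  .#### -> .   bit 15 = 0  t=0,i=11
  .###. -> .   bit 14 = 0  t=0,i=6
  .##.# -> .   bit 13 = 0  t=1,i=17
  .##.. -> #   bit 12 = 1  t=0,i=2
  .#.## -> .   bit 11 = 0  t=0,i=0
  .#.#. -> .   bit 10 = 0  t=1,i=13
  .#..# -> #   bit 9 = 1  t=1,i=20
  .#... -> #   bit 8 = 1  t=2,i=11
  ..### -> #   bit 7 = 1  t=0,i=5
  ..##. -> .   bit 6 = 0  t=3,i=2
  ..#.# -> .   bit 5 = 0  t=0,i=20
  ..#.. -> #   bit 4 = 1  t=2,i=16
  ...## -> .   bit 3 = 0  t=2,i=19
  ...#. -> #   bit 2 = 1  t=0,i=19
  ....# -> .   bit 1 = 0  t=0,i=18
  ..... -> #   bit 0 = 1  t=0,i=16
  bits 01101011010011100001001110010101 = 1800278933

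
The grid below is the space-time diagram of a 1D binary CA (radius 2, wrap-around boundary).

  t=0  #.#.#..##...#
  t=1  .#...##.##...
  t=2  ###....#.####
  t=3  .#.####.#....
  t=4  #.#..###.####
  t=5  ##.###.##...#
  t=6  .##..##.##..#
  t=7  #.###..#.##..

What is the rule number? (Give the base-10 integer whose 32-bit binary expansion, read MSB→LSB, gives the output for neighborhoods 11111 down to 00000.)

1862867863

  ##### -> .   bit 31 = 0  t=2,i=0
  ####. -> #   bit 30 = 1  t=2,i=1
  ###.# -> #   bit 29 = 1  t=3,i=6
  ###.. -> .   bit 28 = 0  t=2,i=2
  ##.## -> #   bit 27 = 1  t=1,i=7
  ##.#. -> #   bit 26 = 1  t=0,i=1
  ##..# -> #   bit 25 = 1  t=6,i=3
  ##... -> #   bit 24 = 1  t=0,i=9
  #.### -> .   bit 23 = 0  t=2,i=9
  #.##. -> .   bit 22 = 0  t=1,i=8
  #.#.# -> .   bit 21 = 0  t=0,i=2
  #.#.. -> .   bit 20 = 0  t=0,i=4
  #..## -> #   bit 19 = 1  t=0,i=6
  #..#. -> .   bit 18 = 0  t=6,i=11
  #...# -> .   bit 17 = 0  t=0,i=10
  #.... -> #   bit 16 = 1  t=1,i=11
  .#### -> .   bit 15 = 0  t=2,i=10
  .###. -> .   bit 14 = 0  t=4,i=6
  .##.# -> .   bit 13 = 0  t=0,i=0
  .##.. -> #   bit 12 = 1  t=0,i=8
  .#.## -> #   bit 11 = 1  t=2,i=8
  .#.#. -> .   bit 10 = 0  t=0,i=3
  .#..# -> #   bit 9 = 1  t=0,i=5
  .#... -> #   bit 8 = 1  t=1,i=2
  ..### -> #   bit 7 = 1  t=4,i=5
  ..##. -> .   bit 6 = 0  t=0,i=7
  ..#.# -> .   bit 5 = 0  t=2,i=7
  ..#.. -> #   bit 4 = 1  t=1,i=1
  ...## -> .   bit 3 = 0  t=0,i=11
  ...#. -> #   bit 2 = 1  t=1,i=0
  ....# -> #   bit 1 = 1  t=1,i=12
  ..... -> #   bit 0 = 1  t=3,i=11
  bits 01101111000010010001101110010111 = 1862867863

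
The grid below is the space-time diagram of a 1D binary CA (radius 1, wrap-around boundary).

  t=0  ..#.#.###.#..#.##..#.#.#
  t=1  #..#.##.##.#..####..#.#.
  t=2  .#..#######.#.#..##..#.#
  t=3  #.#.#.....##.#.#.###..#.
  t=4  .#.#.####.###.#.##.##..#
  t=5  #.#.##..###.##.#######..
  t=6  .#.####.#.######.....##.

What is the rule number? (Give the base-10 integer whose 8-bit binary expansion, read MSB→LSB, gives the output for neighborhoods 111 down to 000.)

121

  [7] ### => .  t=0,i=7
  [6] ##. => #  t=0,i=8
  [5] #.# => #  t=0,i=3
  [4] #.. => #  t=0,i=0
  [3] .## => #  t=0,i=6
  [2] .#. => .  t=0,i=2
  [1] ..# => .  t=0,i=1
  [0] ... => #  t=3,i=6
  bits 01111001 = 121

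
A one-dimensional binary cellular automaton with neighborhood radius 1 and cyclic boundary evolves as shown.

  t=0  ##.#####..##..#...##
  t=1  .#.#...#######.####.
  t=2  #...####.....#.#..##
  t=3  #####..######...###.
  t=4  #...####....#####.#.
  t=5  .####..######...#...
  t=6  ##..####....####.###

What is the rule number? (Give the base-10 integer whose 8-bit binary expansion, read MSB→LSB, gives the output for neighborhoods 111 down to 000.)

  nb ###: next=.  (t=0,i=0, bit7=0)
  nb ##.: next=#  (t=0,i=1, bit6=1)
  nb #.#: next=.  (t=0,i=2, bit5=0)
  nb #..: next=#  (t=0,i=8, bit4=1)
  nb .##: next=#  (t=0,i=3, bit3=1)
  nb .#.: next=.  (t=0,i=14, bit2=0)
  nb ..#: next=#  (t=0,i=9, bit1=1)
  nb ...: next=#  (t=0,i=16, bit0=1)
  bits 01011011 = 91

91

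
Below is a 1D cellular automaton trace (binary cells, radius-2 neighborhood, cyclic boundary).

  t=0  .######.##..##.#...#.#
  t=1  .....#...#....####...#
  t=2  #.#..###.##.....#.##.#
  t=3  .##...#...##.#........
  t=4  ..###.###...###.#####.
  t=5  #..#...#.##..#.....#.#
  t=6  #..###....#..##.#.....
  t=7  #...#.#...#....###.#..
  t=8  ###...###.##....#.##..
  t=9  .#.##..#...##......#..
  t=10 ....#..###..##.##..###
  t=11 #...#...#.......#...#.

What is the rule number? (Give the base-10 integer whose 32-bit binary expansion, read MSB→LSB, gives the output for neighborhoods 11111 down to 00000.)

  #####|.  b31=0 t=0,i=3
  ####.|#  b30=1 t=0,i=5
  ###.#|.  b29=0 t=0,i=6
  ###..|.  b28=0 t=1,i=17
  ##.##|.  b27=0 t=0,i=7
  ##.#.|#  b26=1 t=0,i=14
  ##..#|.  b25=0 t=0,i=10
  ##...|#  b24=1 t=1,i=18
  #.###|.  b23=0 t=0,i=1
  #.##.|.  b22=0 t=0,i=8
  #.#.#|#  b21=1 t=0,i=21
  #.#..|#  b20=1 t=0,i=15
  #..##|.  b19=0 t=0,i=11
  #..#.|.  b18=0 t=5,i=2
  #...#|#  b17=1 t=0,i=17
  #....|.  b16=0 t=1,i=1
  .####|.  b15=0 t=0,i=2
  .###.|#  b14=1 t=2,i=6
  .##.#|.  b13=0 t=0,i=13
  .##..|#  b12=1 t=0,i=9
  .#.##|.  b11=0 t=0,i=0
  .#.#.|.  b10=0 t=0,i=20
  .#..#|.  b9=0 t=2,i=3
  .#...|#  b8=1 t=0,i=16
  ..###|.  b7=0 t=1,i=14
  ..##.|.  b6=0 t=0,i=12
  ..#.#|.  b5=0 t=0,i=19
  ..#..|#  b4=1 t=1,i=5
  ...##|.  b3=0 t=1,i=13
  ...#.|.  b2=0 t=0,i=18
  ....#|.  b1=0 t=1,i=3
  .....|#  b0=1 t=1,i=2
  bits 01000101001100100101000100010001 = 1160925457

1160925457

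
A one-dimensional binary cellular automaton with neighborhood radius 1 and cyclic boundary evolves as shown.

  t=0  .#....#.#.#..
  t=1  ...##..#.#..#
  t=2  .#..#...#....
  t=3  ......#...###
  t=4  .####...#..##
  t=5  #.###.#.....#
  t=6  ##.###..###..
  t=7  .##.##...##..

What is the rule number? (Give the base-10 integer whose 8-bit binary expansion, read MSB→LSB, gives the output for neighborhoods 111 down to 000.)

  ### -> #   bit 7 = 1  t=3,i=11
  ##. -> #   bit 6 = 1  t=1,i=4
  #.# -> #   bit 5 = 1  t=0,i=7
  #.. -> .   bit 4 = 0  t=0,i=2
  .## -> .   bit 3 = 0  t=1,i=3
  .#. -> .   bit 2 = 0  t=0,i=1
  ..# -> .   bit 1 = 0  t=0,i=0
  ... -> #   bit 0 = 1  t=0,i=3
  bits 11100001 = 225

225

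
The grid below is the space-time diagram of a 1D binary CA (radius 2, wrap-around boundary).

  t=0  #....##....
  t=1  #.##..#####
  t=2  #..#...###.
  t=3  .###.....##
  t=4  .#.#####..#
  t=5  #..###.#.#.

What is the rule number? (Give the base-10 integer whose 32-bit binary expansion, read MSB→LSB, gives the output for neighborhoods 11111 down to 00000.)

3045438999

  nb #####: next=#  (t=1,i=8, bit31=1)
  nb ####.: next=.  (t=1,i=10, bit30=0)
  nb ###.#: next=#  (t=1,i=0, bit29=1)
  nb ###..: next=#  (t=3,i=3, bit28=1)
  nb ##.##: next=.  (t=1,i=1, bit27=0)
  nb ##.#.: next=#  (t=2,i=10, bit26=1)
  nb ##..#: next=.  (t=1,i=4, bit25=0)
  nb ##...: next=#  (t=0,i=7, bit24=1)
  nb #.###: next=#  (t=3,i=1, bit23=1)
  nb #.##.: next=.  (t=1,i=2, bit22=0)
  nb #.#.#: next=.  (t=4,i=1, bit21=0)
  nb #.#..: next=.  (t=2,i=0, bit20=0)
  nb #..##: next=.  (t=1,i=5, bit19=0)
  nb #..#.: next=#  (t=2,i=2, bit18=1)
  nb #...#: next=.  (t=2,i=5, bit17=0)
  nb #....: next=#  (t=0,i=2, bit16=1)
  nb .####: next=#  (t=1,i=7, bit15=1)
  nb .###.: next=.  (t=2,i=8, bit14=0)
  nb .##.#: next=#  (t=3,i=10, bit13=1)
  nb .##..: next=#  (t=0,i=6, bit12=1)
  nb .#.##: next=.  (t=4,i=2, bit11=0)
  nb .#.#.: next=#  (t=4,i=0, bit10=1)
  nb .#..#: next=#  (t=2,i=1, bit9=1)
  nb .#...: next=.  (t=0,i=1, bit8=0)
  nb ..###: next=.  (t=1,i=6, bit7=0)
  nb ..##.: next=.  (t=0,i=5, bit6=0)
  nb ..#.#: next=.  (t=4,i=10, bit5=0)
  nb ..#..: next=#  (t=0,i=0, bit4=1)
  nb ...##: next=.  (t=0,i=4, bit3=0)
  nb ...#.: next=#  (t=0,i=10, bit2=1)
  nb ....#: next=#  (t=0,i=3, bit1=1)
  nb .....: next=#  (t=3,i=6, bit0=1)
  bits 10110101100001011011011000010111 = 3045438999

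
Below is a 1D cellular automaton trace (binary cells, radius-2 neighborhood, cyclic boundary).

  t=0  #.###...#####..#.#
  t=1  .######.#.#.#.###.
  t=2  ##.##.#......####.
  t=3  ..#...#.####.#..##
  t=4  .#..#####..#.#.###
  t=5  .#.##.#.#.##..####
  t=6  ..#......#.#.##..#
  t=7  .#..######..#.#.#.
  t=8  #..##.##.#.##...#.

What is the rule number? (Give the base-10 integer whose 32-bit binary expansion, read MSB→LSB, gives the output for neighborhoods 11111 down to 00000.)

  ##### -> #   bit 31 = 1  t=0,i=10
  ####. -> .   bit 30 = 0  t=0,i=11
  ###.# -> #   bit 29 = 1  t=1,i=6
  ###.. -> #   bit 28 = 1  t=0,i=4
  ##.## -> #   bit 27 = 1  t=0,i=1
  ##.#. -> .   bit 26 = 0  t=1,i=7
  ##..# -> .   bit 25 = 0  t=0,i=13
  ##... -> #   bit 24 = 1  t=0,i=5
  #.### -> #   bit 23 = 1  t=0,i=2
  #.##. -> .   bit 22 = 0  t=0,i=17
  #.#.# -> .   bit 21 = 0  t=1,i=8
  #.#.. -> #   bit 20 = 1  t=2,i=6
  #..## -> #   bit 19 = 1  t=1,i=0
  #..#. -> #   bit 18 = 1  t=0,i=14
  #...# -> #   bit 17 = 1  t=0,i=6
  #.... -> #   bit 16 = 1  t=2,i=8
  .#### -> .   bit 15 = 0  t=0,i=9
  .###. -> #   bit 14 = 1  t=0,i=3
  .##.# -> .   bit 13 = 0  t=0,i=0
  .##.. -> #   bit 12 = 1  t=3,i=17
  .#.## -> #   bit 11 = 1  t=0,i=16
  .#.#. -> .   bit 10 = 0  t=1,i=9
  .#..# -> .   bit 9 = 0  t=3,i=14
  .#... -> .   bit 8 = 0  t=2,i=7
  ..### -> #   bit 7 = 1  t=0,i=8
  ..##. -> #   bit 6 = 1  t=3,i=16
  ..#.# -> #   bit 5 = 1  t=0,i=15
  ..#.. -> .   bit 4 = 0  t=3,i=2
  ...## -> .   bit 3 = 0  t=0,i=7
  ...#. -> #   bit 2 = 1  t=3,i=5
  ....# -> #   bit 1 = 1  t=2,i=11
  ..... -> #   bit 0 = 1  t=2,i=9
  bits 10111001100111110101100011100111 = 3114227943

3114227943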